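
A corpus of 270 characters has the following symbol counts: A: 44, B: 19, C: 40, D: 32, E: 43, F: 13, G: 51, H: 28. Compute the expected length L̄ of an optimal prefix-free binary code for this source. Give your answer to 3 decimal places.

2.930 bits/symbol

Probabilities are the counts divided by 270.
Repeatedly combine the two least-probable nodes; the expected code length is the sum of the merged weights.
merge 13/270 + 19/270 → 16/135
merge 14/135 + 16/135 → 2/9
merge 16/135 + 4/27 → 4/15
merge 43/270 + 22/135 → 29/90
merge 17/90 + 2/9 → 37/90
merge 4/15 + 29/90 → 53/90
merge 37/90 + 53/90 → 1
L = 16/135 + 2/9 + 4/15 + 29/90 + 37/90 + 53/90 + 1 = 791/270 ≈ 2.930 bits/symbol.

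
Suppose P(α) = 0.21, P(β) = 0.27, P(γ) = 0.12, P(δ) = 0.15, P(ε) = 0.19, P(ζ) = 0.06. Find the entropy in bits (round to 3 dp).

H = −Σ pᵢ log₂ pᵢ.
−0.21·log₂(0.21) = 0.4728
−0.27·log₂(0.27) = 0.5100
−0.12·log₂(0.12) = 0.3671
−0.15·log₂(0.15) = 0.4105
−0.19·log₂(0.19) = 0.4552
−0.06·log₂(0.06) = 0.2435
Sum ≈ 2.4592 → 2.459 bits.

2.459 bits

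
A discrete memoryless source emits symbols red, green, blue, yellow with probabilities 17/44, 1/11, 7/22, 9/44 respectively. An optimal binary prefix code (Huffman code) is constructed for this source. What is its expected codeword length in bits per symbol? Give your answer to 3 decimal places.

Repeatedly combine the two least-probable nodes; the expected code length is the sum of the merged weights.
merge 1/11 + 9/44 → 13/44
merge 13/44 + 7/22 → 27/44
merge 17/44 + 27/44 → 1
L = 13/44 + 27/44 + 1 = 21/11 ≈ 1.909 bits/symbol.

1.909 bits/symbol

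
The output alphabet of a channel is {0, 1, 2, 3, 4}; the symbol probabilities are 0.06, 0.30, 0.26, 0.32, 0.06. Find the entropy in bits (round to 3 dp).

2.039 bits

H = −Σ pᵢ log₂ pᵢ.
−0.06·log₂(0.06) = 0.2435
−0.30·log₂(0.30) = 0.5211
−0.26·log₂(0.26) = 0.5053
−0.32·log₂(0.32) = 0.5260
−0.06·log₂(0.06) = 0.2435
Sum ≈ 2.0395 → 2.039 bits.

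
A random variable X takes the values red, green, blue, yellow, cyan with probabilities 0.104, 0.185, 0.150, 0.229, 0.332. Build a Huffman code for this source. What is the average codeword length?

Repeatedly combine the two least-probable nodes; the expected code length is the sum of the merged weights.
merge 13/125 + 3/20 → 127/500
merge 37/200 + 229/1000 → 207/500
merge 127/500 + 83/250 → 293/500
merge 207/500 + 293/500 → 1
L = 127/500 + 207/500 + 293/500 + 1 = 1127/500 = 2.254 bits/symbol.

2.254 bits/symbol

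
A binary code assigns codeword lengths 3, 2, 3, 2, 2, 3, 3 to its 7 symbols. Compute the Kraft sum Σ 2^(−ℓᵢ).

With common denominator 2^3 = 8: Σ 2^(−ℓᵢ) = 1/8 + 2/8 + 1/8 + 2/8 + 2/8 + 1/8 + 1/8 = 10/8 = 1.25.

1.25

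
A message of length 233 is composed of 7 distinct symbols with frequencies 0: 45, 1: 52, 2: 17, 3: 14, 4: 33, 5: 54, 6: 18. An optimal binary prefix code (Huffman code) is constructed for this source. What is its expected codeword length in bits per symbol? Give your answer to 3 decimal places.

Probabilities are the counts divided by 233.
Repeatedly combine the two least-probable nodes; the expected code length is the sum of the merged weights.
merge 14/233 + 17/233 → 31/233
merge 18/233 + 31/233 → 49/233
merge 33/233 + 45/233 → 78/233
merge 49/233 + 52/233 → 101/233
merge 54/233 + 78/233 → 132/233
merge 101/233 + 132/233 → 1
L = 31/233 + 49/233 + 78/233 + 101/233 + 132/233 + 1 = 624/233 ≈ 2.678 bits/symbol.

2.678 bits/symbol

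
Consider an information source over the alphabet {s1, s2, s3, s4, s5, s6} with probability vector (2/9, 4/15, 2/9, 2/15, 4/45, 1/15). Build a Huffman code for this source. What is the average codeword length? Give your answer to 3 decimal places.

Repeatedly combine the two least-probable nodes; the expected code length is the sum of the merged weights.
merge 1/15 + 4/45 → 7/45
merge 2/15 + 7/45 → 13/45
merge 2/9 + 2/9 → 4/9
merge 4/15 + 13/45 → 5/9
merge 4/9 + 5/9 → 1
L = 7/45 + 13/45 + 4/9 + 5/9 + 1 = 22/9 ≈ 2.444 bits/symbol.

2.444 bits/symbol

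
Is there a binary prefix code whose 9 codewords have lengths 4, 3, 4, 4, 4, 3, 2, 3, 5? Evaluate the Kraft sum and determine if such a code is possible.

0.90625; yes

With common denominator 2^5 = 32: Σ 2^(−ℓᵢ) = 2/32 + 4/32 + 2/32 + 2/32 + 2/32 + 4/32 + 8/32 + 4/32 + 1/32 = 29/32 = 0.90625.
Kraft's inequality requires Σ ≤ 1; here Σ = 0.90625 ≤ 1, so such a prefix code exists.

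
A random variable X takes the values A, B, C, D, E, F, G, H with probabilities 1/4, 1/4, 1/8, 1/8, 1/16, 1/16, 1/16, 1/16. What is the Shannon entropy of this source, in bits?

Each probability is a power of 1/2, so log₂(1/p) is an integer.
H = Σ p·log₂(1/p) = 1/4·2 + 1/4·2 + 1/8·3 + 1/8·3 + 1/16·4 + 1/16·4 + 1/16·4 + 1/16·4 = 2.75 bits.

2.75 bits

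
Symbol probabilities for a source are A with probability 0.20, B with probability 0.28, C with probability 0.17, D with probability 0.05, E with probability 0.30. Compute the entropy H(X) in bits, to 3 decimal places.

H = −Σ pᵢ log₂ pᵢ.
−0.20·log₂(0.20) = 0.4644
−0.28·log₂(0.28) = 0.5142
−0.17·log₂(0.17) = 0.4346
−0.05·log₂(0.05) = 0.2161
−0.30·log₂(0.30) = 0.5211
Sum ≈ 2.1504 → 2.150 bits.

2.150 bits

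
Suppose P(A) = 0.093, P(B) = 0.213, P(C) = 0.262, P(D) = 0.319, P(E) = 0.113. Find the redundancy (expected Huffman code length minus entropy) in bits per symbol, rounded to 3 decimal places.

Entropy H = −Σ p log₂ p ≈ 2.1815 bits.
Huffman merges: 93/1000+113/1000→103/500; 103/500+213/1000→419/1000; 131/500+319/1000→581/1000; 419/1000+581/1000→1. L = 1103/500 ≈ 2.2060.
L − H = 2.2060 − 2.1815 = 0.025 bits.

0.025 bits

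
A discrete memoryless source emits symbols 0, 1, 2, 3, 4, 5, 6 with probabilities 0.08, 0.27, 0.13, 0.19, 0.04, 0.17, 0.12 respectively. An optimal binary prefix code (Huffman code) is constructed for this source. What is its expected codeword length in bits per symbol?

Repeatedly combine the two least-probable nodes; the expected code length is the sum of the merged weights.
merge 1/25 + 2/25 → 3/25
merge 3/25 + 3/25 → 6/25
merge 13/100 + 17/100 → 3/10
merge 19/100 + 6/25 → 43/100
merge 27/100 + 3/10 → 57/100
merge 43/100 + 57/100 → 1
L = 3/25 + 6/25 + 3/10 + 43/100 + 57/100 + 1 = 133/50 = 2.66 bits/symbol.

2.66 bits/symbol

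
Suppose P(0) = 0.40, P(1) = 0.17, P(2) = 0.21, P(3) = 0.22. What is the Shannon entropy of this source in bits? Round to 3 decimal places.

H = −Σ pᵢ log₂ pᵢ.
−0.40·log₂(0.40) = 0.5288
−0.17·log₂(0.17) = 0.4346
−0.21·log₂(0.21) = 0.4728
−0.22·log₂(0.22) = 0.4806
Sum ≈ 1.9168 → 1.917 bits.

1.917 bits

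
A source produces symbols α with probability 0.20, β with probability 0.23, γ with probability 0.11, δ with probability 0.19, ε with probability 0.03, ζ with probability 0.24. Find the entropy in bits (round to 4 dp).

H = −Σ pᵢ log₂ pᵢ.
−0.20·log₂(0.20) = 0.4644
−0.23·log₂(0.23) = 0.4877
−0.11·log₂(0.11) = 0.3503
−0.19·log₂(0.19) = 0.4552
−0.03·log₂(0.03) = 0.1518
−0.24·log₂(0.24) = 0.4941
Sum ≈ 2.4035 → 2.4035 bits.

2.4035 bits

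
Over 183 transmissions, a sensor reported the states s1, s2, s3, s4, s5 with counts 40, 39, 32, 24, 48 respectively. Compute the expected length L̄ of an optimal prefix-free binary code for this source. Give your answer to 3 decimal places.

Probabilities are the counts divided by 183.
Repeatedly combine the two least-probable nodes; the expected code length is the sum of the merged weights.
merge 8/61 + 32/183 → 56/183
merge 13/61 + 40/183 → 79/183
merge 16/61 + 56/183 → 104/183
merge 79/183 + 104/183 → 1
L = 56/183 + 79/183 + 104/183 + 1 = 422/183 ≈ 2.306 bits/symbol.

2.306 bits/symbol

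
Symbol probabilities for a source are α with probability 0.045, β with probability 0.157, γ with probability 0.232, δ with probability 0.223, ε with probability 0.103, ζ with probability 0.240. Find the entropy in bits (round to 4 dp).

H = −Σ pᵢ log₂ pᵢ.
−0.045·log₂(0.045) = 0.2013
−0.157·log₂(0.157) = 0.4194
−0.232·log₂(0.232) = 0.4890
−0.223·log₂(0.223) = 0.4828
−0.103·log₂(0.103) = 0.3378
−0.240·log₂(0.240) = 0.4941
Sum ≈ 2.4244 → 2.4244 bits.

2.4244 bits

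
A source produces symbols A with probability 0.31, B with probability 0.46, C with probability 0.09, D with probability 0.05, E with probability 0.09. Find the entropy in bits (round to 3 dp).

1.881 bits

H = −Σ pᵢ log₂ pᵢ.
−0.31·log₂(0.31) = 0.5238
−0.46·log₂(0.46) = 0.5153
−0.09·log₂(0.09) = 0.3127
−0.05·log₂(0.05) = 0.2161
−0.09·log₂(0.09) = 0.3127
Sum ≈ 1.8805 → 1.881 bits.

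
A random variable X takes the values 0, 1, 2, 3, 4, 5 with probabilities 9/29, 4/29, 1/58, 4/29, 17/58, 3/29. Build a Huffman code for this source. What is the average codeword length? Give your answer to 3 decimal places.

Repeatedly combine the two least-probable nodes; the expected code length is the sum of the merged weights.
merge 1/58 + 3/29 → 7/58
merge 7/58 + 4/29 → 15/58
merge 4/29 + 15/58 → 23/58
merge 17/58 + 9/29 → 35/58
merge 23/58 + 35/58 → 1
L = 7/58 + 15/58 + 23/58 + 35/58 + 1 = 69/29 ≈ 2.379 bits/symbol.

2.379 bits/symbol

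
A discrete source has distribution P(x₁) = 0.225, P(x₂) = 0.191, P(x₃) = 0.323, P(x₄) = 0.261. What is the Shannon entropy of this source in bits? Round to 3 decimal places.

1.973 bits

H = −Σ pᵢ log₂ pᵢ.
−0.225·log₂(0.225) = 0.4842
−0.191·log₂(0.191) = 0.4562
−0.323·log₂(0.323) = 0.5266
−0.261·log₂(0.261) = 0.5058
Sum ≈ 1.9728 → 1.973 bits.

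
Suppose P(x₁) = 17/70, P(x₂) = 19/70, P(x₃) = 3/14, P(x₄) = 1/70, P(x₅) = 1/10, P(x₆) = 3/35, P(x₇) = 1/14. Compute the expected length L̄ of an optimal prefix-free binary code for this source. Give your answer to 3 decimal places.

Repeatedly combine the two least-probable nodes; the expected code length is the sum of the merged weights.
merge 1/70 + 1/14 → 3/35
merge 3/35 + 3/35 → 6/35
merge 1/10 + 6/35 → 19/70
merge 3/14 + 17/70 → 16/35
merge 19/70 + 19/70 → 19/35
merge 16/35 + 19/35 → 1
L = 3/35 + 6/35 + 19/70 + 16/35 + 19/35 + 1 = 177/70 ≈ 2.529 bits/symbol.

2.529 bits/symbol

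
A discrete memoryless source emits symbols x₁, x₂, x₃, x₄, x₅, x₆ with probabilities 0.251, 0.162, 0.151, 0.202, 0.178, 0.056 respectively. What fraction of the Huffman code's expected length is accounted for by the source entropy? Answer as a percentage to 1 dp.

97.4%

Entropy H = −Σ p log₂ p ≈ 2.4800 bits.
Huffman merges: 7/125+151/1000→207/1000; 81/500+89/500→17/50; 101/500+207/1000→409/1000; 251/1000+17/50→591/1000; 409/1000+591/1000→1. L = 2547/1000 ≈ 2.5470.
Efficiency = H/L = 2.4800/2.5470 = 97.4%.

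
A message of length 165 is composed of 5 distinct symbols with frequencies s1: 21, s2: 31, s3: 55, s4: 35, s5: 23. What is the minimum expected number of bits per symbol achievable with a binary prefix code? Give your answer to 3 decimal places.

Probabilities are the counts divided by 165.
Repeatedly combine the two least-probable nodes; the expected code length is the sum of the merged weights.
merge 7/55 + 23/165 → 4/15
merge 31/165 + 7/33 → 2/5
merge 4/15 + 1/3 → 3/5
merge 2/5 + 3/5 → 1
L = 4/15 + 2/5 + 3/5 + 1 = 34/15 ≈ 2.267 bits/symbol.

2.267 bits/symbol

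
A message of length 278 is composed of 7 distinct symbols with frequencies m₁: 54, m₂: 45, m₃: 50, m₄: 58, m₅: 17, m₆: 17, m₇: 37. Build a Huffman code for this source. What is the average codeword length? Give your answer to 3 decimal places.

2.719 bits/symbol

Probabilities are the counts divided by 278.
Repeatedly combine the two least-probable nodes; the expected code length is the sum of the merged weights.
merge 17/278 + 17/278 → 17/139
merge 17/139 + 37/278 → 71/278
merge 45/278 + 25/139 → 95/278
merge 27/139 + 29/139 → 56/139
merge 71/278 + 95/278 → 83/139
merge 56/139 + 83/139 → 1
L = 17/139 + 71/278 + 95/278 + 56/139 + 83/139 + 1 = 378/139 ≈ 2.719 bits/symbol.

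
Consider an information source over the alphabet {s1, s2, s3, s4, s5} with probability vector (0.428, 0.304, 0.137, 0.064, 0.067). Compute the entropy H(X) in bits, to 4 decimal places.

H = −Σ pᵢ log₂ pᵢ.
−0.428·log₂(0.428) = 0.5240
−0.304·log₂(0.304) = 0.5222
−0.137·log₂(0.137) = 0.3929
−0.064·log₂(0.064) = 0.2538
−0.067·log₂(0.067) = 0.2613
Sum ≈ 1.9542 → 1.9542 bits.

1.9542 bits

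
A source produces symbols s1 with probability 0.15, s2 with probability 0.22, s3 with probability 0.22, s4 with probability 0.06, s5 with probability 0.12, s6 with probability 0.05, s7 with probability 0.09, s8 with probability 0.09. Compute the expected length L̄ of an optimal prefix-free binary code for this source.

2.85 bits/symbol

Repeatedly combine the two least-probable nodes; the expected code length is the sum of the merged weights.
merge 1/20 + 3/50 → 11/100
merge 9/100 + 9/100 → 9/50
merge 11/100 + 3/25 → 23/100
merge 3/20 + 9/50 → 33/100
merge 11/50 + 11/50 → 11/25
merge 23/100 + 33/100 → 14/25
merge 11/25 + 14/25 → 1
L = 11/100 + 9/50 + 23/100 + 33/100 + 11/25 + 14/25 + 1 = 57/20 = 2.85 bits/symbol.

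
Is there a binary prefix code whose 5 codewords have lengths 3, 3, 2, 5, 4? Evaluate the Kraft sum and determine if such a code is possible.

0.59375; yes

With common denominator 2^5 = 32: Σ 2^(−ℓᵢ) = 4/32 + 4/32 + 8/32 + 1/32 + 2/32 = 19/32 = 0.59375.
Kraft's inequality requires Σ ≤ 1; here Σ = 0.59375 ≤ 1, so such a prefix code exists.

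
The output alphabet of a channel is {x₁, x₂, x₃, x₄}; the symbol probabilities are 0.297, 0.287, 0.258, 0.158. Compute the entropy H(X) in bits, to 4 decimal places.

1.9619 bits

H = −Σ pᵢ log₂ pᵢ.
−0.297·log₂(0.297) = 0.5202
−0.287·log₂(0.287) = 0.5169
−0.258·log₂(0.258) = 0.5043
−0.158·log₂(0.158) = 0.4206
Sum ≈ 1.9619 → 1.9619 bits.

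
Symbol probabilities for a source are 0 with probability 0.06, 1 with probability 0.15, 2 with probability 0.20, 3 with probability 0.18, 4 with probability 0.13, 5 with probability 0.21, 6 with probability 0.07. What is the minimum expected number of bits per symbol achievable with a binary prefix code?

Repeatedly combine the two least-probable nodes; the expected code length is the sum of the merged weights.
merge 3/50 + 7/100 → 13/100
merge 13/100 + 13/100 → 13/50
merge 3/20 + 9/50 → 33/100
merge 1/5 + 21/100 → 41/100
merge 13/50 + 33/100 → 59/100
merge 41/100 + 59/100 → 1
L = 13/100 + 13/50 + 33/100 + 41/100 + 59/100 + 1 = 68/25 = 2.72 bits/symbol.

2.72 bits/symbol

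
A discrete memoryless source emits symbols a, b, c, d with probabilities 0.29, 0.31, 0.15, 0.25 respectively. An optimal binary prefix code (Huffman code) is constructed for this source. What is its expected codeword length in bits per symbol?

2 bits/symbol

Repeatedly combine the two least-probable nodes; the expected code length is the sum of the merged weights.
merge 3/20 + 1/4 → 2/5
merge 29/100 + 31/100 → 3/5
merge 2/5 + 3/5 → 1
L = 2/5 + 3/5 + 1 = 2 bits/symbol.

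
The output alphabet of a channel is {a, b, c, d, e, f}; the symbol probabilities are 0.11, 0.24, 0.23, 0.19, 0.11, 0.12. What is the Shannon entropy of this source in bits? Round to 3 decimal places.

2.505 bits

H = −Σ pᵢ log₂ pᵢ.
−0.11·log₂(0.11) = 0.3503
−0.24·log₂(0.24) = 0.4941
−0.23·log₂(0.23) = 0.4877
−0.19·log₂(0.19) = 0.4552
−0.11·log₂(0.11) = 0.3503
−0.12·log₂(0.12) = 0.3671
Sum ≈ 2.5047 → 2.505 bits.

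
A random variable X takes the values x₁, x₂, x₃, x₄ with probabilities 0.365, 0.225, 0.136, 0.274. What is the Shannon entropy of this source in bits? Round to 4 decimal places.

H = −Σ pᵢ log₂ pᵢ.
−0.365·log₂(0.365) = 0.5307
−0.225·log₂(0.225) = 0.4842
−0.136·log₂(0.136) = 0.3915
−0.274·log₂(0.274) = 0.5118
Sum ≈ 1.9181 → 1.9181 bits.

1.9181 bits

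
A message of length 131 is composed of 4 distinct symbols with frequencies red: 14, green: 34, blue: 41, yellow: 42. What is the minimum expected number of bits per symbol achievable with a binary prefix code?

2 bits/symbol

Probabilities are the counts divided by 131.
Repeatedly combine the two least-probable nodes; the expected code length is the sum of the merged weights.
merge 14/131 + 34/131 → 48/131
merge 41/131 + 42/131 → 83/131
merge 48/131 + 83/131 → 1
L = 48/131 + 83/131 + 1 = 2 bits/symbol.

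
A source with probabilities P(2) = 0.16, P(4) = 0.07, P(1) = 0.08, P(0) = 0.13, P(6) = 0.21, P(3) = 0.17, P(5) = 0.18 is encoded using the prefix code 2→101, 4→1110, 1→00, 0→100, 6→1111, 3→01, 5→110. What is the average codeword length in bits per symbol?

L̄ = Σ pᵢ·ℓᵢ = 0.16·3 + 0.07·4 + 0.08·2 + 0.13·3 + 0.21·4 + 0.17·2 + 0.18·3 = 3.03 bits/symbol.

3.03 bits/symbol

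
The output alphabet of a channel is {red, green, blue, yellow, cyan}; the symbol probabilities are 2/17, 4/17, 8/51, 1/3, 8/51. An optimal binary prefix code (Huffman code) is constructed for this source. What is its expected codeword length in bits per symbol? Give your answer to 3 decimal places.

Repeatedly combine the two least-probable nodes; the expected code length is the sum of the merged weights.
merge 2/17 + 8/51 → 14/51
merge 8/51 + 4/17 → 20/51
merge 14/51 + 1/3 → 31/51
merge 20/51 + 31/51 → 1
L = 14/51 + 20/51 + 31/51 + 1 = 116/51 ≈ 2.275 bits/symbol.

2.275 bits/symbol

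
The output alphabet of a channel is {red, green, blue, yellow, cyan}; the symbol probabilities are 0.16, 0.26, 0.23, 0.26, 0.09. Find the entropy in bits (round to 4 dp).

2.2339 bits

H = −Σ pᵢ log₂ pᵢ.
−0.16·log₂(0.16) = 0.4230
−0.26·log₂(0.26) = 0.5053
−0.23·log₂(0.23) = 0.4877
−0.26·log₂(0.26) = 0.5053
−0.09·log₂(0.09) = 0.3127
Sum ≈ 2.2339 → 2.2339 bits.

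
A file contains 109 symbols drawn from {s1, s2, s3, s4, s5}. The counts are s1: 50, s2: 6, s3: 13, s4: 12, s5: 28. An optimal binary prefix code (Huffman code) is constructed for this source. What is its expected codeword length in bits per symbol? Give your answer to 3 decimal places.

1.991 bits/symbol

Probabilities are the counts divided by 109.
Repeatedly combine the two least-probable nodes; the expected code length is the sum of the merged weights.
merge 6/109 + 12/109 → 18/109
merge 13/109 + 18/109 → 31/109
merge 28/109 + 31/109 → 59/109
merge 50/109 + 59/109 → 1
L = 18/109 + 31/109 + 59/109 + 1 = 217/109 ≈ 1.991 bits/symbol.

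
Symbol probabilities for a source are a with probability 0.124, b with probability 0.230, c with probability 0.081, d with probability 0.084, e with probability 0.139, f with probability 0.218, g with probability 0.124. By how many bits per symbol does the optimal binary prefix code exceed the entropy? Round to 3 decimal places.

Entropy H = −Σ p log₂ p ≈ 2.7032 bits.
Huffman merges: 81/1000+21/250→33/200; 31/250+31/250→31/125; 139/1000+33/200→38/125; 109/500+23/100→56/125; 31/125+38/125→69/125; 56/125+69/125→1. L = 2717/1000 ≈ 2.7170.
L − H = 2.7170 − 2.7032 = 0.014 bits.

0.014 bits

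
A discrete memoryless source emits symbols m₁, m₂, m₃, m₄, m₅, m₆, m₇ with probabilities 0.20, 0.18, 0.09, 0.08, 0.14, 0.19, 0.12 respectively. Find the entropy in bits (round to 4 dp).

H = −Σ pᵢ log₂ pᵢ.
−0.20·log₂(0.20) = 0.4644
−0.18·log₂(0.18) = 0.4453
−0.09·log₂(0.09) = 0.3127
−0.08·log₂(0.08) = 0.2915
−0.14·log₂(0.14) = 0.3971
−0.19·log₂(0.19) = 0.4552
−0.12·log₂(0.12) = 0.3671
Sum ≈ 2.7333 → 2.7333 bits.

2.7333 bits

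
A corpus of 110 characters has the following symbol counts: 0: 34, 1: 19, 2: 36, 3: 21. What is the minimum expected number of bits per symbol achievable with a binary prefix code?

2 bits/symbol

Probabilities are the counts divided by 110.
Repeatedly combine the two least-probable nodes; the expected code length is the sum of the merged weights.
merge 19/110 + 21/110 → 4/11
merge 17/55 + 18/55 → 7/11
merge 4/11 + 7/11 → 1
L = 4/11 + 7/11 + 1 = 2 bits/symbol.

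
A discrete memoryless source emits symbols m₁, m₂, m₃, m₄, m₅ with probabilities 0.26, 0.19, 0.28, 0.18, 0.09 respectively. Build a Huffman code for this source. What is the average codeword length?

Repeatedly combine the two least-probable nodes; the expected code length is the sum of the merged weights.
merge 9/100 + 9/50 → 27/100
merge 19/100 + 13/50 → 9/20
merge 27/100 + 7/25 → 11/20
merge 9/20 + 11/20 → 1
L = 27/100 + 9/20 + 11/20 + 1 = 227/100 = 2.27 bits/symbol.

2.27 bits/symbol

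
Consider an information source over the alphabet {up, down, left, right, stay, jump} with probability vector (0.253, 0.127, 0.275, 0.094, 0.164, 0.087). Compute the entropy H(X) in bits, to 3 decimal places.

2.447 bits

H = −Σ pᵢ log₂ pᵢ.
−0.253·log₂(0.253) = 0.5016
−0.127·log₂(0.127) = 0.3781
−0.275·log₂(0.275) = 0.5122
−0.094·log₂(0.094) = 0.3207
−0.164·log₂(0.164) = 0.4278
−0.087·log₂(0.087) = 0.3065
Sum ≈ 2.4468 → 2.447 bits.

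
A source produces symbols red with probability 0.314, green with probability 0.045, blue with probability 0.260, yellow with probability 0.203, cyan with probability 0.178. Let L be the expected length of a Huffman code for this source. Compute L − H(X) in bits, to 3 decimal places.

Entropy H = −Σ p log₂ p ≈ 2.1416 bits.
Huffman merges: 9/200+89/500→223/1000; 203/1000+223/1000→213/500; 13/50+157/500→287/500; 213/500+287/500→1. L = 2223/1000 ≈ 2.2230.
L − H = 2.2230 − 2.1416 = 0.081 bits.

0.081 bits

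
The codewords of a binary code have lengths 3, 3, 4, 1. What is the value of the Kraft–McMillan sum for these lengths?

With common denominator 2^4 = 16: Σ 2^(−ℓᵢ) = 2/16 + 2/16 + 1/16 + 8/16 = 13/16 = 0.8125.

0.8125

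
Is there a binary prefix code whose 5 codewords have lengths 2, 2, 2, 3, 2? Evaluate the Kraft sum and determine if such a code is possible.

1.125; no

With common denominator 2^3 = 8: Σ 2^(−ℓᵢ) = 2/8 + 2/8 + 2/8 + 1/8 + 2/8 = 9/8 = 1.125.
Kraft's inequality requires Σ ≤ 1; here Σ = 1.125 > 1, so no such prefix code exists.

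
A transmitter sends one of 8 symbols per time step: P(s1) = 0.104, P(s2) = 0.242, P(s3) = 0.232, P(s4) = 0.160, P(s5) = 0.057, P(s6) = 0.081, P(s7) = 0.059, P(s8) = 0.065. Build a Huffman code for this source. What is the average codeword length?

Repeatedly combine the two least-probable nodes; the expected code length is the sum of the merged weights.
merge 57/1000 + 59/1000 → 29/250
merge 13/200 + 81/1000 → 73/500
merge 13/125 + 29/250 → 11/50
merge 73/500 + 4/25 → 153/500
merge 11/50 + 29/125 → 113/250
merge 121/500 + 153/500 → 137/250
merge 113/250 + 137/250 → 1
L = 29/250 + 73/500 + 11/50 + 153/500 + 113/250 + 137/250 + 1 = 697/250 = 2.788 bits/symbol.

2.788 bits/symbol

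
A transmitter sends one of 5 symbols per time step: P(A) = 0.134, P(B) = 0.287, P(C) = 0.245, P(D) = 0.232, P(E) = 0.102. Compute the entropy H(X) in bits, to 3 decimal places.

2.227 bits

H = −Σ pᵢ log₂ pᵢ.
−0.134·log₂(0.134) = 0.3886
−0.287·log₂(0.287) = 0.5169
−0.245·log₂(0.245) = 0.4971
−0.232·log₂(0.232) = 0.4890
−0.102·log₂(0.102) = 0.3359
Sum ≈ 2.2275 → 2.227 bits.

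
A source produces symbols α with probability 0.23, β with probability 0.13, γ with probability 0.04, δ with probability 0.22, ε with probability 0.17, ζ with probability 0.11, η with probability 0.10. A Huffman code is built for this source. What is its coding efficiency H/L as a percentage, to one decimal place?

98.7%

Entropy H = −Σ p log₂ p ≈ 2.6537 bits.
Huffman merges: 1/25+1/10→7/50; 11/100+13/100→6/25; 7/50+17/100→31/100; 11/50+23/100→9/20; 6/25+31/100→11/20; 9/20+11/20→1. L = 269/100 ≈ 2.6900.
Efficiency = H/L = 2.6537/2.6900 = 98.7%.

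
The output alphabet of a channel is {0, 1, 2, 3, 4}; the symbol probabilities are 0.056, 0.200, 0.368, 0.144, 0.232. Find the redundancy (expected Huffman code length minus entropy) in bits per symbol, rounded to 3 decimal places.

0.080 bits

Entropy H = −Σ p log₂ p ≈ 2.1196 bits.
Huffman merges: 7/125+18/125→1/5; 1/5+1/5→2/5; 29/125+46/125→3/5; 2/5+3/5→1. L = 11/5 ≈ 2.2000.
L − H = 2.2000 − 2.1196 = 0.080 bits.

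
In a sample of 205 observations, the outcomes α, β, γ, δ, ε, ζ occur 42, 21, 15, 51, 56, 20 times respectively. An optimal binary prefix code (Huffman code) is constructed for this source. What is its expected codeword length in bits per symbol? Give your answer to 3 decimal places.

2.444 bits/symbol

Probabilities are the counts divided by 205.
Repeatedly combine the two least-probable nodes; the expected code length is the sum of the merged weights.
merge 3/41 + 4/41 → 7/41
merge 21/205 + 7/41 → 56/205
merge 42/205 + 51/205 → 93/205
merge 56/205 + 56/205 → 112/205
merge 93/205 + 112/205 → 1
L = 7/41 + 56/205 + 93/205 + 112/205 + 1 = 501/205 ≈ 2.444 bits/symbol.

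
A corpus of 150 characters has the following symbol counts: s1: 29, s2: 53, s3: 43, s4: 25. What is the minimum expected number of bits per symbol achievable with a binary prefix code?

Probabilities are the counts divided by 150.
Repeatedly combine the two least-probable nodes; the expected code length is the sum of the merged weights.
merge 1/6 + 29/150 → 9/25
merge 43/150 + 53/150 → 16/25
merge 9/25 + 16/25 → 1
L = 9/25 + 16/25 + 1 = 2 bits/symbol.

2 bits/symbol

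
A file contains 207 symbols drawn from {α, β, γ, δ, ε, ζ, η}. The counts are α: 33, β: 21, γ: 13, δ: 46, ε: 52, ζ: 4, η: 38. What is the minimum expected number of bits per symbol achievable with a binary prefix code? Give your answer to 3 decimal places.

2.609 bits/symbol

Probabilities are the counts divided by 207.
Repeatedly combine the two least-probable nodes; the expected code length is the sum of the merged weights.
merge 4/207 + 13/207 → 17/207
merge 17/207 + 7/69 → 38/207
merge 11/69 + 38/207 → 71/207
merge 38/207 + 2/9 → 28/69
merge 52/207 + 71/207 → 41/69
merge 28/69 + 41/69 → 1
L = 17/207 + 38/207 + 71/207 + 28/69 + 41/69 + 1 = 60/23 ≈ 2.609 bits/symbol.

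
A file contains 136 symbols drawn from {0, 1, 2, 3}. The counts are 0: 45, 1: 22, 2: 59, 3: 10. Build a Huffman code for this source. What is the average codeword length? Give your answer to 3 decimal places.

Probabilities are the counts divided by 136.
Repeatedly combine the two least-probable nodes; the expected code length is the sum of the merged weights.
merge 5/68 + 11/68 → 4/17
merge 4/17 + 45/136 → 77/136
merge 59/136 + 77/136 → 1
L = 4/17 + 77/136 + 1 = 245/136 ≈ 1.801 bits/symbol.

1.801 bits/symbol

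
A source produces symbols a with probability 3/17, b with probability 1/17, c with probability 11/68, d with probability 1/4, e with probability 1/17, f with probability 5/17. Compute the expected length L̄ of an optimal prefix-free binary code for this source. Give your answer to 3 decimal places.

Repeatedly combine the two least-probable nodes; the expected code length is the sum of the merged weights.
merge 1/17 + 1/17 → 2/17
merge 2/17 + 11/68 → 19/68
merge 3/17 + 1/4 → 29/68
merge 19/68 + 5/17 → 39/68
merge 29/68 + 39/68 → 1
L = 2/17 + 19/68 + 29/68 + 39/68 + 1 = 163/68 ≈ 2.397 bits/symbol.

2.397 bits/symbol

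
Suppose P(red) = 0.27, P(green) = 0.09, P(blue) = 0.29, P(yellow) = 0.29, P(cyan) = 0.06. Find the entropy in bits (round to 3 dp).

H = −Σ pᵢ log₂ pᵢ.
−0.27·log₂(0.27) = 0.5100
−0.09·log₂(0.09) = 0.3127
−0.29·log₂(0.29) = 0.5179
−0.29·log₂(0.29) = 0.5179
−0.06·log₂(0.06) = 0.2435
Sum ≈ 2.1020 → 2.102 bits.

2.102 bits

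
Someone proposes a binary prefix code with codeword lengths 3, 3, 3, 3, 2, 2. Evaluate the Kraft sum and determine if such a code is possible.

With common denominator 2^3 = 8: Σ 2^(−ℓᵢ) = 1/8 + 1/8 + 1/8 + 1/8 + 2/8 + 2/8 = 8/8 = 1.
Kraft's inequality requires Σ ≤ 1; here Σ = 1 ≤ 1, so such a prefix code exists.

1; yes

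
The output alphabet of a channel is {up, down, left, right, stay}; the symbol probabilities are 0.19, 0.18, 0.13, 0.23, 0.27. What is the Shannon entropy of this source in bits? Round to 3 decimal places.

H = −Σ pᵢ log₂ pᵢ.
−0.19·log₂(0.19) = 0.4552
−0.18·log₂(0.18) = 0.4453
−0.13·log₂(0.13) = 0.3826
−0.23·log₂(0.23) = 0.4877
−0.27·log₂(0.27) = 0.5100
Sum ≈ 2.2809 → 2.281 bits.

2.281 bits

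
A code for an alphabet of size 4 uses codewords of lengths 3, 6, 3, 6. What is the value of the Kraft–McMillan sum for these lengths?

With common denominator 2^6 = 64: Σ 2^(−ℓᵢ) = 8/64 + 1/64 + 8/64 + 1/64 = 18/64 = 0.28125.

0.28125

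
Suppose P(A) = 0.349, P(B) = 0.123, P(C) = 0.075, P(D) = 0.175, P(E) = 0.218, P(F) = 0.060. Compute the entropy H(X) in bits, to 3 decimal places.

H = −Σ pᵢ log₂ pᵢ.
−0.349·log₂(0.349) = 0.5300
−0.123·log₂(0.123) = 0.3719
−0.075·log₂(0.075) = 0.2803
−0.175·log₂(0.175) = 0.4401
−0.218·log₂(0.218) = 0.4791
−0.060·log₂(0.060) = 0.2435
Sum ≈ 2.3448 → 2.345 bits.

2.345 bits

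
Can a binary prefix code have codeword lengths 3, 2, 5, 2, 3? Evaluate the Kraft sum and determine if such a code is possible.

With common denominator 2^5 = 32: Σ 2^(−ℓᵢ) = 4/32 + 8/32 + 1/32 + 8/32 + 4/32 = 25/32 = 0.78125.
Kraft's inequality requires Σ ≤ 1; here Σ = 0.78125 ≤ 1, so such a prefix code exists.

0.78125; yes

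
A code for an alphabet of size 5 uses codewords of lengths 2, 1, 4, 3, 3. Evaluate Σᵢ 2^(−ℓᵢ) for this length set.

With common denominator 2^4 = 16: Σ 2^(−ℓᵢ) = 4/16 + 8/16 + 1/16 + 2/16 + 2/16 = 17/16 = 1.0625.

1.0625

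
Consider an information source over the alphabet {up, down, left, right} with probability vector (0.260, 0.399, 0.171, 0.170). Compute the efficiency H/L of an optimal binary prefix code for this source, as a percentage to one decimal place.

Entropy H = −Σ p log₂ p ≈ 1.9045 bits.
Huffman merges: 17/100+171/1000→341/1000; 13/50+341/1000→601/1000; 399/1000+601/1000→1. L = 971/500 ≈ 1.9420.
Efficiency = H/L = 1.9045/1.9420 = 98.1%.

98.1%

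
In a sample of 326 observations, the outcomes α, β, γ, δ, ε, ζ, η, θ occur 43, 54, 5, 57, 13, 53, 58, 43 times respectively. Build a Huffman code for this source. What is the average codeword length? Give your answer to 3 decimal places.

2.877 bits/symbol

Probabilities are the counts divided by 326.
Repeatedly combine the two least-probable nodes; the expected code length is the sum of the merged weights.
merge 5/326 + 13/326 → 9/163
merge 9/163 + 43/326 → 61/326
merge 43/326 + 53/326 → 48/163
merge 27/163 + 57/326 → 111/326
merge 29/163 + 61/326 → 119/326
merge 48/163 + 111/326 → 207/326
merge 119/326 + 207/326 → 1
L = 9/163 + 61/326 + 48/163 + 111/326 + 119/326 + 207/326 + 1 = 469/163 ≈ 2.877 bits/symbol.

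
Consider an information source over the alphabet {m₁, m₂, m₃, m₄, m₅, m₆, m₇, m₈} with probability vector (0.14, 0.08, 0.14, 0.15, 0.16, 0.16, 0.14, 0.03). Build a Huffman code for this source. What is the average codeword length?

2.95 bits/symbol

Repeatedly combine the two least-probable nodes; the expected code length is the sum of the merged weights.
merge 3/100 + 2/25 → 11/100
merge 11/100 + 7/50 → 1/4
merge 7/50 + 7/50 → 7/25
merge 3/20 + 4/25 → 31/100
merge 4/25 + 1/4 → 41/100
merge 7/25 + 31/100 → 59/100
merge 41/100 + 59/100 → 1
L = 11/100 + 1/4 + 7/25 + 31/100 + 41/100 + 59/100 + 1 = 59/20 = 2.95 bits/symbol.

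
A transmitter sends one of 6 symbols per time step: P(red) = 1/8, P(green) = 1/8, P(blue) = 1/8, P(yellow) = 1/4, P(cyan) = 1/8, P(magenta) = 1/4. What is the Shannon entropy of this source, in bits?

2.5 bits

Each probability is a power of 1/2, so log₂(1/p) is an integer.
H = Σ p·log₂(1/p) = 1/8·3 + 1/8·3 + 1/8·3 + 1/4·2 + 1/8·3 + 1/4·2 = 2.5 bits.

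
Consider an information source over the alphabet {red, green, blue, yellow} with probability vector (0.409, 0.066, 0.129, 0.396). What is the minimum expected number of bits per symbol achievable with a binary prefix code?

1.786 bits/symbol

Repeatedly combine the two least-probable nodes; the expected code length is the sum of the merged weights.
merge 33/500 + 129/1000 → 39/200
merge 39/200 + 99/250 → 591/1000
merge 409/1000 + 591/1000 → 1
L = 39/200 + 591/1000 + 1 = 893/500 = 1.786 bits/symbol.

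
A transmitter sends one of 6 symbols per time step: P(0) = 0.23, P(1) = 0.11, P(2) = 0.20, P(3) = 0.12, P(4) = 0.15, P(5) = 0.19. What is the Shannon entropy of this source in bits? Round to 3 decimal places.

2.535 bits

H = −Σ pᵢ log₂ pᵢ.
−0.23·log₂(0.23) = 0.4877
−0.11·log₂(0.11) = 0.3503
−0.20·log₂(0.20) = 0.4644
−0.12·log₂(0.12) = 0.3671
−0.15·log₂(0.15) = 0.4105
−0.19·log₂(0.19) = 0.4552
Sum ≈ 2.5352 → 2.535 bits.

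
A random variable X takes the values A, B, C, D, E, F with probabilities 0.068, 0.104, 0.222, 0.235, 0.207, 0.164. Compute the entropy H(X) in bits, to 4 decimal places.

2.4745 bits

H = −Σ pᵢ log₂ pᵢ.
−0.068·log₂(0.068) = 0.2637
−0.104·log₂(0.104) = 0.3396
−0.222·log₂(0.222) = 0.4820
−0.235·log₂(0.235) = 0.4910
−0.207·log₂(0.207) = 0.4704
−0.164·log₂(0.164) = 0.4278
Sum ≈ 2.4745 → 2.4745 bits.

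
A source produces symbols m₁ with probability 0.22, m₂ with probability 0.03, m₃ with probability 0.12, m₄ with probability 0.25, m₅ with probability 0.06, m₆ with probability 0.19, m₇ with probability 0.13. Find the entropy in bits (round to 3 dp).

2.581 bits

H = −Σ pᵢ log₂ pᵢ.
−0.22·log₂(0.22) = 0.4806
−0.03·log₂(0.03) = 0.1518
−0.12·log₂(0.12) = 0.3671
−0.25·log₂(0.25) = 0.5000
−0.06·log₂(0.06) = 0.2435
−0.19·log₂(0.19) = 0.4552
−0.13·log₂(0.13) = 0.3826
Sum ≈ 2.5808 → 2.581 bits.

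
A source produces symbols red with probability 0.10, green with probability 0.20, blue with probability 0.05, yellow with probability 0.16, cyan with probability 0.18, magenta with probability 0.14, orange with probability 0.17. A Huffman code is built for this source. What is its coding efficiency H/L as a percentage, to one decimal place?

Entropy H = −Σ p log₂ p ≈ 2.7127 bits.
Huffman merges: 1/20+1/10→3/20; 7/50+3/20→29/100; 4/25+17/100→33/100; 9/50+1/5→19/50; 29/100+33/100→31/50; 19/50+31/50→1. L = 277/100 ≈ 2.7700.
Efficiency = H/L = 2.7127/2.7700 = 97.9%.

97.9%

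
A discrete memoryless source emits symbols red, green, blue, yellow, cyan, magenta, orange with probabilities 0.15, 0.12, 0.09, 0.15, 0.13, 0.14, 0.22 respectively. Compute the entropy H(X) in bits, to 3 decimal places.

H = −Σ pᵢ log₂ pᵢ.
−0.15·log₂(0.15) = 0.4105
−0.12·log₂(0.12) = 0.3671
−0.09·log₂(0.09) = 0.3127
−0.15·log₂(0.15) = 0.4105
−0.13·log₂(0.13) = 0.3826
−0.14·log₂(0.14) = 0.3971
−0.22·log₂(0.22) = 0.4806
Sum ≈ 2.7611 → 2.761 bits.

2.761 bits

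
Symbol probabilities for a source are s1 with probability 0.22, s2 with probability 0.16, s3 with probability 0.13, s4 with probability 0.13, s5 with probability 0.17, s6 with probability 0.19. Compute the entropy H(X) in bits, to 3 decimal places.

2.559 bits

H = −Σ pᵢ log₂ pᵢ.
−0.22·log₂(0.22) = 0.4806
−0.16·log₂(0.16) = 0.4230
−0.13·log₂(0.13) = 0.3826
−0.13·log₂(0.13) = 0.3826
−0.17·log₂(0.17) = 0.4346
−0.19·log₂(0.19) = 0.4552
Sum ≈ 2.5587 → 2.559 bits.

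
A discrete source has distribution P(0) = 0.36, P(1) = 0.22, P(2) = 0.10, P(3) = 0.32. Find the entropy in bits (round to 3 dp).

1.869 bits

H = −Σ pᵢ log₂ pᵢ.
−0.36·log₂(0.36) = 0.5306
−0.22·log₂(0.22) = 0.4806
−0.10·log₂(0.10) = 0.3322
−0.32·log₂(0.32) = 0.5260
Sum ≈ 1.8694 → 1.869 bits.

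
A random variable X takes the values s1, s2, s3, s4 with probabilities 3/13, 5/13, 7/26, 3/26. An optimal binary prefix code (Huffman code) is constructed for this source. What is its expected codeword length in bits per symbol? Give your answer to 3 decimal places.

Repeatedly combine the two least-probable nodes; the expected code length is the sum of the merged weights.
merge 3/26 + 3/13 → 9/26
merge 7/26 + 9/26 → 8/13
merge 5/13 + 8/13 → 1
L = 9/26 + 8/13 + 1 = 51/26 ≈ 1.962 bits/symbol.

1.962 bits/symbol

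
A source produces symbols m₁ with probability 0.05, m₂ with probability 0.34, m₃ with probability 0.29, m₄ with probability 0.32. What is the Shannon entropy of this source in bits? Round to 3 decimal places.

H = −Σ pᵢ log₂ pᵢ.
−0.05·log₂(0.05) = 0.2161
−0.34·log₂(0.34) = 0.5292
−0.29·log₂(0.29) = 0.5179
−0.32·log₂(0.32) = 0.5260
Sum ≈ 1.7892 → 1.789 bits.

1.789 bits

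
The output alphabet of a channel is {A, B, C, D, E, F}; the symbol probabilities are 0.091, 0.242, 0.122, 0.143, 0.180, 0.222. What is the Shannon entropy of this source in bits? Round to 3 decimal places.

2.509 bits

H = −Σ pᵢ log₂ pᵢ.
−0.091·log₂(0.091) = 0.3147
−0.242·log₂(0.242) = 0.4954
−0.122·log₂(0.122) = 0.3703
−0.143·log₂(0.143) = 0.4012
−0.180·log₂(0.180) = 0.4453
−0.222·log₂(0.222) = 0.4820
Sum ≈ 2.5089 → 2.509 bits.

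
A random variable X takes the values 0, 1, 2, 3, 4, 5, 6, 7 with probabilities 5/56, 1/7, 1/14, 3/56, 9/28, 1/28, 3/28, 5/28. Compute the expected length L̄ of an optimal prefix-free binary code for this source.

Repeatedly combine the two least-probable nodes; the expected code length is the sum of the merged weights.
merge 1/28 + 3/56 → 5/56
merge 1/14 + 5/56 → 9/56
merge 5/56 + 3/28 → 11/56
merge 1/7 + 9/56 → 17/56
merge 5/28 + 11/56 → 3/8
merge 17/56 + 9/28 → 5/8
merge 3/8 + 5/8 → 1
L = 5/56 + 9/56 + 11/56 + 17/56 + 3/8 + 5/8 + 1 = 11/4 = 2.75 bits/symbol.

2.75 bits/symbol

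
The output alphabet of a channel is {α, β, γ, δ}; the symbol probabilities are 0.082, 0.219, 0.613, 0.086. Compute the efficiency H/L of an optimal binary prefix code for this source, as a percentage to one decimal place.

Entropy H = −Σ p log₂ p ≈ 1.5129 bits.
Huffman merges: 41/500+43/500→21/125; 21/125+219/1000→387/1000; 387/1000+613/1000→1. L = 311/200 ≈ 1.5550.
Efficiency = H/L = 1.5129/1.5550 = 97.3%.

97.3%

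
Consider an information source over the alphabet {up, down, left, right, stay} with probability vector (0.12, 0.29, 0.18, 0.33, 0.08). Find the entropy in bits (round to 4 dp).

2.1496 bits

H = −Σ pᵢ log₂ pᵢ.
−0.12·log₂(0.12) = 0.3671
−0.29·log₂(0.29) = 0.5179
−0.18·log₂(0.18) = 0.4453
−0.33·log₂(0.33) = 0.5278
−0.08·log₂(0.08) = 0.2915
Sum ≈ 2.1496 → 2.1496 bits.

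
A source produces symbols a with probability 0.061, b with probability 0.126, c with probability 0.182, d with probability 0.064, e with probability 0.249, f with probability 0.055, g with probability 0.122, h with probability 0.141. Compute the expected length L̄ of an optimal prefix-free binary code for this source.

2.865 bits/symbol

Repeatedly combine the two least-probable nodes; the expected code length is the sum of the merged weights.
merge 11/200 + 61/1000 → 29/250
merge 8/125 + 29/250 → 9/50
merge 61/500 + 63/500 → 31/125
merge 141/1000 + 9/50 → 321/1000
merge 91/500 + 31/125 → 43/100
merge 249/1000 + 321/1000 → 57/100
merge 43/100 + 57/100 → 1
L = 29/250 + 9/50 + 31/125 + 321/1000 + 43/100 + 57/100 + 1 = 573/200 = 2.865 bits/symbol.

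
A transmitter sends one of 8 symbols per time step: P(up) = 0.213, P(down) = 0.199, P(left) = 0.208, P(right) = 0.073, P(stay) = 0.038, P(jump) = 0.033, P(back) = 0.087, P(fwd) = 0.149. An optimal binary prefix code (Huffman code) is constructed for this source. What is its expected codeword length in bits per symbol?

Repeatedly combine the two least-probable nodes; the expected code length is the sum of the merged weights.
merge 33/1000 + 19/500 → 71/1000
merge 71/1000 + 73/1000 → 18/125
merge 87/1000 + 18/125 → 231/1000
merge 149/1000 + 199/1000 → 87/250
merge 26/125 + 213/1000 → 421/1000
merge 231/1000 + 87/250 → 579/1000
merge 421/1000 + 579/1000 → 1
L = 71/1000 + 18/125 + 231/1000 + 87/250 + 421/1000 + 579/1000 + 1 = 1397/500 = 2.794 bits/symbol.

2.794 bits/symbol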